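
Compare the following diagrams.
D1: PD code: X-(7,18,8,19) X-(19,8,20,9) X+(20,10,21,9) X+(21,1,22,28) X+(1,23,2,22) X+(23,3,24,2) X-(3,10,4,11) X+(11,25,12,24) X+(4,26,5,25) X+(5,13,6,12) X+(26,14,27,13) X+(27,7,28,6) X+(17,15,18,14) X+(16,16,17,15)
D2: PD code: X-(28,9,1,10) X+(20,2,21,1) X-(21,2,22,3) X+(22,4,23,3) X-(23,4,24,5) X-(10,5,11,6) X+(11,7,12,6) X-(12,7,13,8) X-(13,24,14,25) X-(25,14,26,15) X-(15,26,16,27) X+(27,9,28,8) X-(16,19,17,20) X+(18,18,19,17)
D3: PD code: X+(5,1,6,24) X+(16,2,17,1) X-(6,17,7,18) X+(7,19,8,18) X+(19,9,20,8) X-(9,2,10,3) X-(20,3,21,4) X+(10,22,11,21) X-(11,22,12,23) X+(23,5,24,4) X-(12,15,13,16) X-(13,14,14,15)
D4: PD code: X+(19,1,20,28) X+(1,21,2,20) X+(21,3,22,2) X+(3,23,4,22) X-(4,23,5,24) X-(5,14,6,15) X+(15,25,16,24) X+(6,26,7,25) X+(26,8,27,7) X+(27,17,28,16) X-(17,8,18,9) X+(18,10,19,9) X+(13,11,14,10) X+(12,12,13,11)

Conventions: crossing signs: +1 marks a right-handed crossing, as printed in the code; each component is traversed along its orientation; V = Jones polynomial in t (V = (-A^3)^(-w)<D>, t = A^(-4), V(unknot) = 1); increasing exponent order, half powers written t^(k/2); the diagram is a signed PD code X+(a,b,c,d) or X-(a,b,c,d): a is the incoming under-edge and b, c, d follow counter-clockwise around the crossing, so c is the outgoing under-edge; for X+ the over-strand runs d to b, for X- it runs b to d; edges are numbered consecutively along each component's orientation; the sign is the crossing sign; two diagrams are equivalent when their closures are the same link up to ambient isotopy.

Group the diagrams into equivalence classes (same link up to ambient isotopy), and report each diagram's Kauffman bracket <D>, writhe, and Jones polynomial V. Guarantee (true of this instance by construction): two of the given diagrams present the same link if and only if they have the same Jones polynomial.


classes: {D1, D4} | {D2} | {D3}
V(D1) = t^2 - t^3 + 2t^4 - 2t^5 + 3t^6 - 2t^7 + t^8 - t^9  [14 crossings, <D> = -A^-12 + A^-8 - 2A^-4 + 3 - 2A^4 + 2A^8 - A^12 + A^16, w = +8]
V(D2) = -t^-4 + t^-3 + t^-1  [14 crossings, <D> = A^-8 + 1 - A^4, w = -4]
V(D3) = 1  (w 0, c 12, <D> = 1)
D4 (bracket -A^-12 + A^-8 - 2A^-4 + 3 - 2A^4 + 2A^8 - A^12 + A^16; 14 crossings at w = +8): V = t^2 - t^3 + 2t^4 - 2t^5 + 3t^6 - 2t^7 + t^8 - t^9
insight: comparing 4 Jones polynomials yields 3 groups


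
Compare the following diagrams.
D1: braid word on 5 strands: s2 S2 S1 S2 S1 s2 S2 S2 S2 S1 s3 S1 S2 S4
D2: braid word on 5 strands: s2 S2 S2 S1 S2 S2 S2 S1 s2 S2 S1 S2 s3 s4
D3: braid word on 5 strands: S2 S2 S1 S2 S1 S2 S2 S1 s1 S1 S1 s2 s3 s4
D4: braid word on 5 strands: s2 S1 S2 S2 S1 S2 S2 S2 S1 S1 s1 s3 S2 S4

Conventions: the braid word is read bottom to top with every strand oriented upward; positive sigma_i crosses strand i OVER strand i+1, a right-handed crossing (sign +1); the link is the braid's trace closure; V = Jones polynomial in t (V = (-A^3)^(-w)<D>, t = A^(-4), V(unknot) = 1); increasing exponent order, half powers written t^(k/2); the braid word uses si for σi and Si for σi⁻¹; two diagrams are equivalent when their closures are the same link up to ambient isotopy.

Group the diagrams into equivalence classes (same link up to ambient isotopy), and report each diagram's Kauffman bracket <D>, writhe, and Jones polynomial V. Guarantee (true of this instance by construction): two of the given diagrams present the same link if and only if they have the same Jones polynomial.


grouping into links: {D1, D2, D3, D4}
V(D1) = -t^-8 + t^-5 + t^-3  (w -8, c 14, <D> = A^-12 + A^-4 - A^8)
V(D2) = -t^-8 + t^-5 + t^-3  (w -6, c 14, <D> = A^-6 + A^2 - A^14)
V(D3) = -t^-8 + t^-5 + t^-3  (w -6, c 14, <D> = A^-6 + A^2 - A^14)
V(D4) = -t^-8 + t^-5 + t^-3  (w -8, c 14, <D> = A^-12 + A^-4 - A^8)
why: one V(t) for all 4 diagrams — one class (guaranteed)


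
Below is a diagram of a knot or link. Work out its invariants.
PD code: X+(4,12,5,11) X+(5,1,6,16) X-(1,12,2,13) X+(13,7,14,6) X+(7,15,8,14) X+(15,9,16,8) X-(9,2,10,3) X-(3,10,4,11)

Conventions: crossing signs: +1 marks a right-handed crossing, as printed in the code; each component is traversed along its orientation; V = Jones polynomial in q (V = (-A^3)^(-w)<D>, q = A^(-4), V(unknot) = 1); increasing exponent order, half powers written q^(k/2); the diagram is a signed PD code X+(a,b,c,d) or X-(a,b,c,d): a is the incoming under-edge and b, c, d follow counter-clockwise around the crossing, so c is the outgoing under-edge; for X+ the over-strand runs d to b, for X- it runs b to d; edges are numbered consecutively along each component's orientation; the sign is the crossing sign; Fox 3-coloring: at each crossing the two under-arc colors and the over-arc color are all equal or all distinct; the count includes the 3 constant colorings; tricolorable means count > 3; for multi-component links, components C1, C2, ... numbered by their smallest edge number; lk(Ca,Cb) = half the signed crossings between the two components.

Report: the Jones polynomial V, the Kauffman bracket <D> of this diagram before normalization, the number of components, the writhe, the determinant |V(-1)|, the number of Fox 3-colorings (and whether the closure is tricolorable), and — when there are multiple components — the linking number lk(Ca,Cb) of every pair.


V(q) = q^-1 - 1 + 2q - 2q^2 + 2q^3 - 2q^4 + q^5
bracket: A^-14 - 2A^-10 + 2A^-6 - 2A^-2 + 2A^2 - A^6 + A^10, w = +2
1 component, writhe +2, over 8 crossings
det 11, colorings 3 of 3^8 — not tricolorable
observation: w = +2 shifts under R1 moves; the (-A^3)^(-2) factor cancels that in V


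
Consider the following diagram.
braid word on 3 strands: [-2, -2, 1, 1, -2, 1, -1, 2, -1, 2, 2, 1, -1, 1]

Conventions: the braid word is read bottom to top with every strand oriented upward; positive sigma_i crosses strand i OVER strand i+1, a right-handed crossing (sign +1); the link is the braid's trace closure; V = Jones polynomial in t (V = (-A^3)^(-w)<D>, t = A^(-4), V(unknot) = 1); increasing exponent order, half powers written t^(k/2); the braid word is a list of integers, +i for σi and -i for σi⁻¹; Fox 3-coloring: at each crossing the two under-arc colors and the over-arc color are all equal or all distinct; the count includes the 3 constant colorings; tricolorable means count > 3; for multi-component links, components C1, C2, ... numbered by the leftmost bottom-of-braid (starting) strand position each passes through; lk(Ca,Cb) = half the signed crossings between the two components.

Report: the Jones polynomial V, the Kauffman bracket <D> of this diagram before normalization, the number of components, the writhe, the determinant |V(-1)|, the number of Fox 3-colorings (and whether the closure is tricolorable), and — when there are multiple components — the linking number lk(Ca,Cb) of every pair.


Jones polynomial: V(t) = 2 + t^2 + t^4
<D> = A^-10 + A^-2 + 2A^6; writhe +2
components 3, writhe +2 (14 crossings)
linking number lk(C1,C2) = +1
lk(C1,C3): +1
lk(C2,C3) = -1
3-colorings: 3 of 3^14, det 4 — not tricolorable
note: the span of V is 4, within the link bound 14 + 3 - 1


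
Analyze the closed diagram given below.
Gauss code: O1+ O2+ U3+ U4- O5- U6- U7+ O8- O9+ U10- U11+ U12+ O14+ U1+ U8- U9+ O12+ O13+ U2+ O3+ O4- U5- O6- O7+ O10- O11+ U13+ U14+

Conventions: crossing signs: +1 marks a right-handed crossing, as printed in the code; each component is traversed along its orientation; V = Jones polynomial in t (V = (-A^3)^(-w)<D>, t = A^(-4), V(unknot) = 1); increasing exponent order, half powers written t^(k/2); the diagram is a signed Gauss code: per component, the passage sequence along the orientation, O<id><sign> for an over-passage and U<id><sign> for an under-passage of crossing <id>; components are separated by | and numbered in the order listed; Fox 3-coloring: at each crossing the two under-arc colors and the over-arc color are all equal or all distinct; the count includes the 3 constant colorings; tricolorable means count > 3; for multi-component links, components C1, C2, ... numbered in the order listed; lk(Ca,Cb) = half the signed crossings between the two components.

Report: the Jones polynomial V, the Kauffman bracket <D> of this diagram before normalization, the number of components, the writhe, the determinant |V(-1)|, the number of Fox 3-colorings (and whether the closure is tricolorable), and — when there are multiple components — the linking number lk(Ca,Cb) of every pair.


V(t) = t + t^3 - t^4
bracket: -A^-4 + 1 + A^8, w = +4
1 component, writhe +4, over 14 crossings
det 3, colorings 9 of 3^14 — tricolorable
observation: the span of V is 3, forcing >= 3 crossings in any diagram


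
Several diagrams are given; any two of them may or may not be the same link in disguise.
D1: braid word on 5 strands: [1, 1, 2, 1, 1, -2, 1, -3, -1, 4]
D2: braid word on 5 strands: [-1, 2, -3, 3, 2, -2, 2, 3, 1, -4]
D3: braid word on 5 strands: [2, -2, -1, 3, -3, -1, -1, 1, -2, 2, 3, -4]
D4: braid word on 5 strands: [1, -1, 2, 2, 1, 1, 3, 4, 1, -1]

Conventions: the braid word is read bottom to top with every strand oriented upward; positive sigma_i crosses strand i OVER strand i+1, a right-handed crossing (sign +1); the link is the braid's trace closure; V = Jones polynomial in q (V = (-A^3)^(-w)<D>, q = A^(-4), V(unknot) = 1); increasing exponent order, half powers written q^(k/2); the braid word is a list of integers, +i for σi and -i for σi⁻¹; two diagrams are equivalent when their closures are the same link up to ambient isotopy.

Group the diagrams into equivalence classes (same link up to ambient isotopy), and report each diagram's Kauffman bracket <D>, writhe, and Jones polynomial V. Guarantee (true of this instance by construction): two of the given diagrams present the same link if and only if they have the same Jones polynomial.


classes: {D1, D4} | {D2} | {D3}
V(D1) = q + 2q^3 + q^5  [10 crossings, <D> = A^-8 + 2 + A^8, w = +4]
V(D2) = 1 + q + q^2 + q^3  [10 crossings, <D> = A^-6 + A^-2 + A^2 + A^6, w = +2]
D3 (bracket A^-6 + A^-2 + A^2 + A^6; 12 crossings at w = -2): V = q^-3 + q^-2 + q^-1 + 1
V(D4) = q + 2q^3 + q^5  (w +6, c 10, <D> = A^-2 + 2A^6 + A^14)
note: comparing 4 Jones polynomials yields 3 groups


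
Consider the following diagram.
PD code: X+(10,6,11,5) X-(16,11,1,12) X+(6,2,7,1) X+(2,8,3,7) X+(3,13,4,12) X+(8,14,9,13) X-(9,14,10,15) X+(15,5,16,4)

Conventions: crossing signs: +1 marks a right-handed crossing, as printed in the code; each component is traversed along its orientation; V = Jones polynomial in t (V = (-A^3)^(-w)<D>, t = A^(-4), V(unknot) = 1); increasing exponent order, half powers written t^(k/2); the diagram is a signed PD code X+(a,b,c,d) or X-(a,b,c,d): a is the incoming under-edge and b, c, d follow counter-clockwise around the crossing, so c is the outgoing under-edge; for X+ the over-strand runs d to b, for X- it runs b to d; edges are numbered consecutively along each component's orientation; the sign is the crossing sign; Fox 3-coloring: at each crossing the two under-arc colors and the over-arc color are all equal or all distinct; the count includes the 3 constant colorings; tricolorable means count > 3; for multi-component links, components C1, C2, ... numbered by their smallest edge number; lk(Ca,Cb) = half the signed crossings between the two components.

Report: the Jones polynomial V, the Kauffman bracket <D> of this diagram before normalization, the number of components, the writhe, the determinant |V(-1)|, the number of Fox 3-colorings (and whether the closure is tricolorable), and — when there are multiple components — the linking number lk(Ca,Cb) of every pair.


V(t) = t - t^2 + 2t^3 - t^4 + t^5 - t^6
bracket: -A^-12 + A^-8 - A^-4 + 2 - A^4 + A^8, w = +4
1 component, writhe +4, over 8 crossings
det 7, colorings 3 of 3^8 — not tricolorable
observation: the span of V is 5, forcing >= 5 crossings in any diagram


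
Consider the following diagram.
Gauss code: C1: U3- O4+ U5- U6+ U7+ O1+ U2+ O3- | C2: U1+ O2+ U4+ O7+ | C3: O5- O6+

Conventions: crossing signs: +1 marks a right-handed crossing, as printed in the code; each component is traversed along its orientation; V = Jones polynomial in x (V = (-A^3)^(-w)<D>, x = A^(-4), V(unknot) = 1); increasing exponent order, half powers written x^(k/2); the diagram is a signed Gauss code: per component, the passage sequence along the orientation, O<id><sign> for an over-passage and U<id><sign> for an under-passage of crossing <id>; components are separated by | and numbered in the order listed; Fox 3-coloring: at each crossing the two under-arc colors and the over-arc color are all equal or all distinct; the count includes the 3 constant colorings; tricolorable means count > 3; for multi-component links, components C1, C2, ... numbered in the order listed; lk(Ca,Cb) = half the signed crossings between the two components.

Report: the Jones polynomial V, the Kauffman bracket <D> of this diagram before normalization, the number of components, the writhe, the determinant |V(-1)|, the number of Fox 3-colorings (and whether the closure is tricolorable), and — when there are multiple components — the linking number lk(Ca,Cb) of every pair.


V = x + x^2 + x^3 + x^6
<D> = -A^-15 - A^-3 - A - A^5 (w = +3)
3 components over 7 crossings, w = +3
lk(C1,C2): +2
lk(C1,C3) = 0
linking number lk(C2,C3) = 0
9 Fox colorings among 3^8, |V(-1)| = 0: tricolorable
why: summing lk over 3 pairs gives +2


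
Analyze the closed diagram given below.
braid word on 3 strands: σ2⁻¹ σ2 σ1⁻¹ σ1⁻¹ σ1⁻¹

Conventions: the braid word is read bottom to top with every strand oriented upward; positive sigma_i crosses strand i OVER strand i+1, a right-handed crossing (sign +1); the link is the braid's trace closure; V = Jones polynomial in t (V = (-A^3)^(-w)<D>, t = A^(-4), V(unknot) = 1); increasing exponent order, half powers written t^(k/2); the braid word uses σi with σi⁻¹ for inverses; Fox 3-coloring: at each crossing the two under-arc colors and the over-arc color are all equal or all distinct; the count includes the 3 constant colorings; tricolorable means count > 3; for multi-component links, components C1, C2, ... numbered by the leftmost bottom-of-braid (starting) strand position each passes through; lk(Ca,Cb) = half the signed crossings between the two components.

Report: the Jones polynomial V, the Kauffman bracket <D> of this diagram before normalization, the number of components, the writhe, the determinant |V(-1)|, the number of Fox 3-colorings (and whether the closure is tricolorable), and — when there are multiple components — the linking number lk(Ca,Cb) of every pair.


V = t^(-9/2) - t^(-5/2) - t^(-3/2) - t^(-1/2)
<D> = A^-7 + A^-3 + A - A^9 (w = -3)
2 components over 5 crossings, w = -3
lk(C1,C2): 0
27 Fox colorings among 3^6, |V(-1)| = 0: tricolorable
why: inverse pairs cancel, leaving σ1⁻¹ σ1⁻¹ σ1⁻¹


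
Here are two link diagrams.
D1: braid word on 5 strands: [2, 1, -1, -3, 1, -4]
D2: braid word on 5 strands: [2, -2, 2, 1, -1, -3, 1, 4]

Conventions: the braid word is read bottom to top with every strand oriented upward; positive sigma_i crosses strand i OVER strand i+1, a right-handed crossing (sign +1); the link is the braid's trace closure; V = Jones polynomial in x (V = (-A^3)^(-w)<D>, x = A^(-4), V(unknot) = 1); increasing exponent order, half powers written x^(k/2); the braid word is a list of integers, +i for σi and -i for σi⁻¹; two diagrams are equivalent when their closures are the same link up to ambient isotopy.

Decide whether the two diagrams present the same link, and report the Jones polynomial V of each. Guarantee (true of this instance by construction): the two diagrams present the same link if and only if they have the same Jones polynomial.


same link: yes
V(D1) = 1  [6 crossings, <D> = 1, w = 0]
V(D2) = 1  (w +2, c 8, <D> = A^6)
note: one V(x) for all 2 diagrams — one class (guaranteed)


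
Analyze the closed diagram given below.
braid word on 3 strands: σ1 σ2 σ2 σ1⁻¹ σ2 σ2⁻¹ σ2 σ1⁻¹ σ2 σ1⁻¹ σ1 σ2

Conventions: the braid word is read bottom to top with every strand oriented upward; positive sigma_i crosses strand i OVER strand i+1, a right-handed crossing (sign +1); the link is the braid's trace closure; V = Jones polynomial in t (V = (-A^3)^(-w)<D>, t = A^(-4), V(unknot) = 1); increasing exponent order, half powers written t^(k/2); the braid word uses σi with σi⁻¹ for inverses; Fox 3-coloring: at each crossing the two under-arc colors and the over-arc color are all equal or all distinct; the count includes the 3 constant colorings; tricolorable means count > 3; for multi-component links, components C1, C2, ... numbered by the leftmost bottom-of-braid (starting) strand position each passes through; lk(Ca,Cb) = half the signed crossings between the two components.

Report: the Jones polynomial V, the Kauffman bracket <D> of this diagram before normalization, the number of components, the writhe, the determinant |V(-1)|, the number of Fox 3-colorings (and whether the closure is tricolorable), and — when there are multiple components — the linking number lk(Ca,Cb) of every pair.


V = t - t^2 + 2t^3 - t^4 + t^5 - t^6
<D> = -A^-12 + A^-8 - A^-4 + 2 - A^4 + A^8 (w = +4)
1 component over 12 crossings, w = +4
3 Fox colorings among 3^12, |V(-1)| = 7: not tricolorable
why: the word shrinks to σ1 σ2 σ2 σ1⁻¹ σ2 σ1⁻¹ σ2 σ2 after cancelling


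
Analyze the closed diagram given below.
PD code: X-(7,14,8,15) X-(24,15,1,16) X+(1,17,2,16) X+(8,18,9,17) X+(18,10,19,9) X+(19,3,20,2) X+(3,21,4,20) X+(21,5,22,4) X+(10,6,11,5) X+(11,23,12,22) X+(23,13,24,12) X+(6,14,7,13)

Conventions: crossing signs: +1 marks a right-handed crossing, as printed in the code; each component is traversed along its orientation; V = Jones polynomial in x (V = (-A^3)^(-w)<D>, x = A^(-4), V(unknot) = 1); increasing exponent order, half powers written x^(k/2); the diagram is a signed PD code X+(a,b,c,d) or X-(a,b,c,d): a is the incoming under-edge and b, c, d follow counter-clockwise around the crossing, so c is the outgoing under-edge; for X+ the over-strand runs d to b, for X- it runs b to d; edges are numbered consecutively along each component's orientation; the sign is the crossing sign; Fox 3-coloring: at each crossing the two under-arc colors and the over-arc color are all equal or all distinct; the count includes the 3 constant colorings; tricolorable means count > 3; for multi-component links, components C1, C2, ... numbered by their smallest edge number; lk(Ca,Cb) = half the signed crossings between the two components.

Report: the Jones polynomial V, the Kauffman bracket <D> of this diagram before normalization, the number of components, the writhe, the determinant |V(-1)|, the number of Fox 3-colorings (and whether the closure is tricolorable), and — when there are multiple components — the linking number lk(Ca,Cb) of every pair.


V = x^3 + x^5 - x^8
<D> = -A^-8 + A^4 + A^12 (w = +8)
1 component over 12 crossings, w = +8
9 Fox colorings among 3^12, |V(-1)| = 3: tricolorable
why: w = +8 (over 12 crossings) is diagram-only; (-A^3)^(-8) removes it from V


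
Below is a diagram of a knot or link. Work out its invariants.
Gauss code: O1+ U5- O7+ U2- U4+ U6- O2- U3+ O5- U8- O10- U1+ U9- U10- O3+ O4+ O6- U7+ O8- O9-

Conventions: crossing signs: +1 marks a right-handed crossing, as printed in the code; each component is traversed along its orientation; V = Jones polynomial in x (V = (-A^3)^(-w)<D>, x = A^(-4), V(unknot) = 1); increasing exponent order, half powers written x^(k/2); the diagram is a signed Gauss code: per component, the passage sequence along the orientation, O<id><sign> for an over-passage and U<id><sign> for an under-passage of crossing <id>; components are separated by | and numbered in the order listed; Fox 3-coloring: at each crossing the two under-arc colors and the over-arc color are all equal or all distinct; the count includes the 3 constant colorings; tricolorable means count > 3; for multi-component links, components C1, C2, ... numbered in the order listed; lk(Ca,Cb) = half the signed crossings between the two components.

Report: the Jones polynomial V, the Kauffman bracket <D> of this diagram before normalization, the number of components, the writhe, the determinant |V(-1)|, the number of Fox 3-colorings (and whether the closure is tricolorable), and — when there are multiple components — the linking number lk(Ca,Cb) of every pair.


Jones polynomial: V(x) = x^-2 - x^-1 + 1 - x + x^2
<D> = A^-14 - A^-10 + A^-6 - A^-2 + A^2; writhe -2
components 1, writhe -2 (10 crossings)
3-colorings: 3 of 3^10, det 5 — not tricolorable
note: det 5 = |V(-1)|; not divisible by 3, so not tricolorable


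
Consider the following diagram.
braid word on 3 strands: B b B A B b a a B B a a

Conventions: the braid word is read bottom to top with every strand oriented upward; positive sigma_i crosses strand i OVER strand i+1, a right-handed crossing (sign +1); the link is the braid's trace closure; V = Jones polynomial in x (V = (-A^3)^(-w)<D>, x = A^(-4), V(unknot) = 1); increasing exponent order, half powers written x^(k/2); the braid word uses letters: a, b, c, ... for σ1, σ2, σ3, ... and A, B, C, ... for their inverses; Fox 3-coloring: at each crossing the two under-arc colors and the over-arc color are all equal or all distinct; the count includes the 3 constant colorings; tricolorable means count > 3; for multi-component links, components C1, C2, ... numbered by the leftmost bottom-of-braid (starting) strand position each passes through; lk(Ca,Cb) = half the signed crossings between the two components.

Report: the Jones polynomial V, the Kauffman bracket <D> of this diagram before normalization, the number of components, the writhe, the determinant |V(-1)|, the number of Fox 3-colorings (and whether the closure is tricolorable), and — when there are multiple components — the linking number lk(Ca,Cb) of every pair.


V(x) = -x^-3 + 2x^-2 - 2x^-1 + 3 - 2x + 2x^2 - x^3
bracket: -A^-12 + 2A^-8 - 2A^-4 + 3 - 2A^4 + 2A^8 - A^12, w = 0
1 component, writhe 0, over 12 crossings
det 13, colorings 3 of 3^12 — not tricolorable
observation: w = 0 (over 12 crossings) is diagram-only; (-A^3)^(0) removes it from V


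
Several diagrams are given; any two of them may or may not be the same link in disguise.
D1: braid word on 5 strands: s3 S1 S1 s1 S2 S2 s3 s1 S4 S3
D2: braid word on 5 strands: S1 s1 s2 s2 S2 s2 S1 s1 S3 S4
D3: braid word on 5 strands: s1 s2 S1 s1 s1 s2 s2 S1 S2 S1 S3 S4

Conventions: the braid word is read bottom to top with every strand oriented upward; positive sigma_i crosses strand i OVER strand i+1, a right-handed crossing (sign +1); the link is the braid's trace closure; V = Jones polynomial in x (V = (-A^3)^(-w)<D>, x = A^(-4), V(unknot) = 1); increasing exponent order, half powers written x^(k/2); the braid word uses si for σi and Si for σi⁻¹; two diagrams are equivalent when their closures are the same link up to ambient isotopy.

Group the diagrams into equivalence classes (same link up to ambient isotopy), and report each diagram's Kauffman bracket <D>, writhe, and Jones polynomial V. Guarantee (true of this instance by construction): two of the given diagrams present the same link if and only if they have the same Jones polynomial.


equivalence classes: {D1} | {D2, D3}
D1 (bracket A^-6 + A^-2 + A^2 + A^6; 10 crossings at w = -2): V = x^-3 + x^-2 + x^-1 + 1
V(D2) = 1 + x + x^2 + x^3  (w 0, c 10, <D> = A^-12 + A^-8 + A^-4 + 1)
V(D3) = 1 + x + x^2 + x^3  (w 0, c 12, <D> = A^-12 + A^-8 + A^-4 + 1)
observation: comparing 3 Jones polynomials yields 2 groups


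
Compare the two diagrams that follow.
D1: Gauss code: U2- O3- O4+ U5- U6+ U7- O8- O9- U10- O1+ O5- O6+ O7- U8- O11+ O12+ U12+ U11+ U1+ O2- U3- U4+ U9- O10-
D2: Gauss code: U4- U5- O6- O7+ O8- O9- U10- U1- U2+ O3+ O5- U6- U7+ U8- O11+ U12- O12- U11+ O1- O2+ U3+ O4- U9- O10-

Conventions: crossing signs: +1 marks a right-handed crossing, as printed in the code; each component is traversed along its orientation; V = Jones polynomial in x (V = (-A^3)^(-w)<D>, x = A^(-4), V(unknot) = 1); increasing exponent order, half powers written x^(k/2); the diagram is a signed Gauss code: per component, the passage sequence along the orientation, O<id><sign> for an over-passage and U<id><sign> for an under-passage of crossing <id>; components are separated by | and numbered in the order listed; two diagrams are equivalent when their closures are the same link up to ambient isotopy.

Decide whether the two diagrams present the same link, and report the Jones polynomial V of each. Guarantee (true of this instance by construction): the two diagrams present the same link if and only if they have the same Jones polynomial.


same link: yes
V(D1) = -x^-6 + x^-5 - x^-4 + 2x^-3 - x^-2 + x^-1  [12 crossings, <D> = A^-2 - A^2 + 2A^6 - A^10 + A^14 - A^18, w = -2]
V(D2) = -x^-6 + x^-5 - x^-4 + 2x^-3 - x^-2 + x^-1  [12 crossings, <D> = A^-8 - A^-4 + 2 - A^4 + A^8 - A^12, w = -4]
insight: Reidemeister moves carry D1 (12 crossings) to D2 (12)


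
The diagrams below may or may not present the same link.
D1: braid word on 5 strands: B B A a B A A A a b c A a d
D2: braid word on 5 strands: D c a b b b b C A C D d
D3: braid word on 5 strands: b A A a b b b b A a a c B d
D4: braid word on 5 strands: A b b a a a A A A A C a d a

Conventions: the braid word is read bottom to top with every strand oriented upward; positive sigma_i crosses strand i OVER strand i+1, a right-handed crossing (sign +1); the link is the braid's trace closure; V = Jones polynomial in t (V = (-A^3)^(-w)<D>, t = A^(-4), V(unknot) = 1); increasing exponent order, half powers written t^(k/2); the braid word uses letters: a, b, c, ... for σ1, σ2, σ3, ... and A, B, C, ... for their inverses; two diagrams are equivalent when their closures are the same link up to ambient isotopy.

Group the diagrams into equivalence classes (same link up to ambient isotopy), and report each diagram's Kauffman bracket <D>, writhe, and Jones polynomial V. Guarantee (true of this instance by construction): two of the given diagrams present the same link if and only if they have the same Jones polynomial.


classes: {D1} | {D2, D3} | {D4}
V(D1) = t^-5 + 2t^-3 + t^-1  [14 crossings, <D> = A^-2 + 2A^6 + A^14, w = -2]
V(D2) = t + t^2 + t^3 + t^6  [12 crossings, <D> = A^-18 + A^-6 + A^-2 + A^2, w = +2]
V(D3) = t + t^2 + t^3 + t^6  [14 crossings, <D> = A^-6 + A^6 + A^10 + A^14, w = +6]
D4 (bracket A^-6 + A^-2 + A^2 + A^6; 14 crossings at w = +2): V = 1 + t + t^2 + t^3
insight: V(t) takes 3 values over 4 diagrams, fixing the grouping


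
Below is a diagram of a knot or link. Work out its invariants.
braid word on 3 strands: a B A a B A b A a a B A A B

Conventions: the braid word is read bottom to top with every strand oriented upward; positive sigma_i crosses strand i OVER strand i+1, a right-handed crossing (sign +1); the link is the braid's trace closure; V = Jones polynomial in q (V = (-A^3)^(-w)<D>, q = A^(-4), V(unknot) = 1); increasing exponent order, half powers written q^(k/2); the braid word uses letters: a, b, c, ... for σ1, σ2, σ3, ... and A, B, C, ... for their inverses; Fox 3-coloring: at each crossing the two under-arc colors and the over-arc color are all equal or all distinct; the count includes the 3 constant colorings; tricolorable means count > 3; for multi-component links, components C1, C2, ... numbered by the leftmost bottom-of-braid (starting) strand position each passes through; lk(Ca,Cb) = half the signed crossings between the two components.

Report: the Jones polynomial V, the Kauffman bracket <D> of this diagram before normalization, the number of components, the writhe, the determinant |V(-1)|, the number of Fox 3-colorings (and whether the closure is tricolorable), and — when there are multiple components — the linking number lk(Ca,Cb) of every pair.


V = q^-7 - 2q^-6 + 2q^-5 - 3q^-4 + 3q^-3 - 2q^-2 + 2q^-1
<D> = 2A^-8 - 2A^-4 + 3 - 3A^4 + 2A^8 - 2A^12 + A^16 (w = -4)
1 component over 14 crossings, w = -4
9 Fox colorings among 3^14, |V(-1)| = 15: tricolorable
why: w = -4 (over 14 crossings) is diagram-only; (-A^3)^(4) removes it from V


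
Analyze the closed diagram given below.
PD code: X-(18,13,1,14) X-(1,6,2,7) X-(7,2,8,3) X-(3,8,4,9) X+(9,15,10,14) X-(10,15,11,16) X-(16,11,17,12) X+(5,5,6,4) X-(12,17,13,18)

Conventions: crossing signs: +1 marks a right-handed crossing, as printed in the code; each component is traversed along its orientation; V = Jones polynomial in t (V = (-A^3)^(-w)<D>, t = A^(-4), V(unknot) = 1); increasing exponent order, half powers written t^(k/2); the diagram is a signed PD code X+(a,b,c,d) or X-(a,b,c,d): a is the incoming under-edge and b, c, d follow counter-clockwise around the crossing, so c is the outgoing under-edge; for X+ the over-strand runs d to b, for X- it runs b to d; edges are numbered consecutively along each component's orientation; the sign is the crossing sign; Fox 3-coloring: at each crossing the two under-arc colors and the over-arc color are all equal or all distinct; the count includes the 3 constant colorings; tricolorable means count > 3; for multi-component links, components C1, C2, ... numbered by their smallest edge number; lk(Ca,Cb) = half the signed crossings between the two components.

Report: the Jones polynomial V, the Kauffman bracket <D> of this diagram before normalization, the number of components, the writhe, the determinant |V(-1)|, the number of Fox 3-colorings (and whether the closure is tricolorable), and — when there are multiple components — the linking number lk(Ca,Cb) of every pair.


V = t^-8 - 2t^-7 + t^-6 - 2t^-5 + 2t^-4 + t^-2
<D> = -A^-7 - 2A + 2A^5 - A^9 + 2A^13 - A^17 (w = -5)
1 component over 9 crossings, w = -5
27 Fox colorings among 3^9, |V(-1)| = 9: tricolorable
why: w = -5 (over 9 crossings) is diagram-only; (-A^3)^(5) removes it from V


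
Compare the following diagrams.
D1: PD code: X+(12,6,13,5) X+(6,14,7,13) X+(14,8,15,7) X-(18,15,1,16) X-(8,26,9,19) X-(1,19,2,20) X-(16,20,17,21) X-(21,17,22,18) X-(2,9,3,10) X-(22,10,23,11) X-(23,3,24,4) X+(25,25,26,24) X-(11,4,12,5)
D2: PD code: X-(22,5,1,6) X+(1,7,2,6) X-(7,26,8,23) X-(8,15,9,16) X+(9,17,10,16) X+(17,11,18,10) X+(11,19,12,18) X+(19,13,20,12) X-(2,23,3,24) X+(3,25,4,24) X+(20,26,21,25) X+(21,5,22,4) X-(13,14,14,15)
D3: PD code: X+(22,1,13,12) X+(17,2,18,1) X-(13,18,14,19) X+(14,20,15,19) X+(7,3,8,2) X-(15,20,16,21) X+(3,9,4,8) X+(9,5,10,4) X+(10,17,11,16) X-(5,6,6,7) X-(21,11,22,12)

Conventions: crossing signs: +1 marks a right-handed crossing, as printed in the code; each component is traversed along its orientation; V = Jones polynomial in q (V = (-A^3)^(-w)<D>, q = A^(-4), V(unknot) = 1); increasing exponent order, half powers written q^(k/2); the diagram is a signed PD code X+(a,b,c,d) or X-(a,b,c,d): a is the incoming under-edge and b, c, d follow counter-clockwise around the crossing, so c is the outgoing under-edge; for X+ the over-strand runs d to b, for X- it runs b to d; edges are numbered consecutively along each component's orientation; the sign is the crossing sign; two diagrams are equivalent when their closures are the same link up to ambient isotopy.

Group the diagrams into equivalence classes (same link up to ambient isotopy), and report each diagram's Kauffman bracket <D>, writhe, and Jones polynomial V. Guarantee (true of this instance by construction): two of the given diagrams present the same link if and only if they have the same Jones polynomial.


classes: {D1} | {D2} | {D3}
V(D1) = -q^(-15/2) + q^(-13/2) - 2q^(-11/2) + 2q^(-9/2) - 2q^(-7/2) + q^(-5/2) - q^(-3/2)  [13 crossings, <D> = A^-9 - A^-5 + 2A^-1 - 2A^3 + 2A^7 - A^11 + A^15, w = -5]
V(D2) = -q^(1/2) - q^(3/2) - q^(5/2) + q^(9/2)  (w +3, c 13, <D> = -A^-9 + A^-1 + A^3 + A^7)
D3 (bracket -A^-17 + A^-13 - A^-9 + 2A^-5 + A^3; 11 crossings at w = +3): V = -q^(3/2) - 2q^(7/2) + q^(9/2) - q^(11/2) + q^(13/2)
note: 3 classes among 3 diagrams; unequal V(q) rules out equality


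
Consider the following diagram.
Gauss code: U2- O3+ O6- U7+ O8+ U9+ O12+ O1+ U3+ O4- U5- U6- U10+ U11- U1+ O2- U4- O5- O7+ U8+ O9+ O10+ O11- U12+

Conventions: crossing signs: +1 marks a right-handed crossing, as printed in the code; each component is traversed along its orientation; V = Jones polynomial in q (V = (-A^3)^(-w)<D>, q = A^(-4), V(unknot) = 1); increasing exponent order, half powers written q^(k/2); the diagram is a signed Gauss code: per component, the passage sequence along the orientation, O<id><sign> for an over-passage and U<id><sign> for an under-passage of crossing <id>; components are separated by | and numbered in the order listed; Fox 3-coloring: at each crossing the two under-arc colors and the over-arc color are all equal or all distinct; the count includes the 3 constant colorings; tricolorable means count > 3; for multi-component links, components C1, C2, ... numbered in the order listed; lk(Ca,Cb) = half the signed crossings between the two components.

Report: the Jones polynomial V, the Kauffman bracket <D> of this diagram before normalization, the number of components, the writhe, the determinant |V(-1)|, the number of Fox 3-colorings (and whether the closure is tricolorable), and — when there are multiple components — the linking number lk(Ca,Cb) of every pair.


Jones polynomial: V(q) = -q^-2 + 2q^-1 - 2 + 4q - 4q^2 + 4q^3 - 3q^4 + 2q^5 - q^6
<D> = -A^-18 + 2A^-14 - 3A^-10 + 4A^-6 - 4A^-2 + 4A^2 - 2A^6 + 2A^10 - A^14; writhe +2
components 1, writhe +2 (12 crossings)
3-colorings: 3 of 3^12, det 23 — not tricolorable
note: |V(-1)| = 23: so not tricolorable, since 3 does not divide 23


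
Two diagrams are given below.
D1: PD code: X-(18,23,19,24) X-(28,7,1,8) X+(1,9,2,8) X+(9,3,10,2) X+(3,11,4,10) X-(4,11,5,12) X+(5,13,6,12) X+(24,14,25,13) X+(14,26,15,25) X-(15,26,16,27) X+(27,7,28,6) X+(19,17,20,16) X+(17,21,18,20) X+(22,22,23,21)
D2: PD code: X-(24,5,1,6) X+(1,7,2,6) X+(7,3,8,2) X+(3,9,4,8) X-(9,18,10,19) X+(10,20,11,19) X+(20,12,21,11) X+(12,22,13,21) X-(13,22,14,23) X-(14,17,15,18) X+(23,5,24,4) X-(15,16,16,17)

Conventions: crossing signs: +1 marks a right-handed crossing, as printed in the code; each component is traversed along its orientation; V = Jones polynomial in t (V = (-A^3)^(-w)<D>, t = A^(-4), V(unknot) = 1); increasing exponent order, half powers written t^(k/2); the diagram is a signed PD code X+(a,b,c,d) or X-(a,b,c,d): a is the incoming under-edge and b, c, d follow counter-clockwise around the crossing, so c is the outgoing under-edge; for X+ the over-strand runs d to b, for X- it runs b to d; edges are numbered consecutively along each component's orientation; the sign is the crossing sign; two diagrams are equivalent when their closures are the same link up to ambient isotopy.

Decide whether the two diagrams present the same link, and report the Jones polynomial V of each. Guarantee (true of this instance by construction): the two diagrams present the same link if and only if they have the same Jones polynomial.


equivalent: yes
V(D1) = t + t^3 - t^4  (w +6, c 14, <D> = -A^2 + A^6 + A^14)
V(D2) = t + t^3 - t^4  (w +2, c 12, <D> = -A^-10 + A^-6 + A^2)
why: one V(t) for all 2 diagrams — one class (guaranteed)


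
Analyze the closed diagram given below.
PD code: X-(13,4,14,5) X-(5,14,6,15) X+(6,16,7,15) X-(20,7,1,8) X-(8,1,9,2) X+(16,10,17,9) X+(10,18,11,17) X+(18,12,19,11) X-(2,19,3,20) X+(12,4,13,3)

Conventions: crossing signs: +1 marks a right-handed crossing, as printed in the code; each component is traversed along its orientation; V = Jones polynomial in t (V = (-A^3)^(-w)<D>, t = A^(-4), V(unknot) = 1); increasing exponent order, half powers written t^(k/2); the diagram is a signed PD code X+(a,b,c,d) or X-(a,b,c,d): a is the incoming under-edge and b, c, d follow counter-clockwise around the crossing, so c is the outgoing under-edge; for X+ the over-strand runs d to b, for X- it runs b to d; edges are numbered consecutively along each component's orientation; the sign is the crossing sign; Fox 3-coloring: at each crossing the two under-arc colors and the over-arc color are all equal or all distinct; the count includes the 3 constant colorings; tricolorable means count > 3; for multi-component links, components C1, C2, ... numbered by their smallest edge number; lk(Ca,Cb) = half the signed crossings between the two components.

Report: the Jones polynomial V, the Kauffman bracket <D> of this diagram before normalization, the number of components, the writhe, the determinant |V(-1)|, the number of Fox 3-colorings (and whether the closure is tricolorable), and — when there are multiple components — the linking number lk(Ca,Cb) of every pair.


V = -t^-3 + t^-2 - t^-1 + 3 - t + t^2 - t^3
<D> = -A^-12 + A^-8 - A^-4 + 3 - A^4 + A^8 - A^12 (w = 0)
1 component over 10 crossings, w = 0
27 Fox colorings among 3^10, |V(-1)| = 9: tricolorable
why: V spans 6 powers of t: at least 6 crossings in any diagram


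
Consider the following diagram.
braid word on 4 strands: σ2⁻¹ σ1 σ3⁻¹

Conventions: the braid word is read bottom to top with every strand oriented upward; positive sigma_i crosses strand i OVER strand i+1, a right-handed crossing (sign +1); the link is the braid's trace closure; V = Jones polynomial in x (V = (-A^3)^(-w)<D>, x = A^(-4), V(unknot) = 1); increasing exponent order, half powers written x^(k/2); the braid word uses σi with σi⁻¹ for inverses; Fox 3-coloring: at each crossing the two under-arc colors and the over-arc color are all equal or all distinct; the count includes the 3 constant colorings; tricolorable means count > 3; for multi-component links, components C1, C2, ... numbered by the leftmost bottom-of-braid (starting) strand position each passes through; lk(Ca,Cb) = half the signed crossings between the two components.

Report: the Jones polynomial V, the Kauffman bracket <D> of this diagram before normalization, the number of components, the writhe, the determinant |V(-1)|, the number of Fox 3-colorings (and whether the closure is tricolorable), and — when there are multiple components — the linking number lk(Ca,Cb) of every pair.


V = 1
<D> = -A^-3 (w = -1)
1 component over 3 crossings, w = -1
3 Fox colorings among 3^3, |V(-1)| = 1: not tricolorable
why: det 1 = |V(-1)|; not divisible by 3, so not tricolorable


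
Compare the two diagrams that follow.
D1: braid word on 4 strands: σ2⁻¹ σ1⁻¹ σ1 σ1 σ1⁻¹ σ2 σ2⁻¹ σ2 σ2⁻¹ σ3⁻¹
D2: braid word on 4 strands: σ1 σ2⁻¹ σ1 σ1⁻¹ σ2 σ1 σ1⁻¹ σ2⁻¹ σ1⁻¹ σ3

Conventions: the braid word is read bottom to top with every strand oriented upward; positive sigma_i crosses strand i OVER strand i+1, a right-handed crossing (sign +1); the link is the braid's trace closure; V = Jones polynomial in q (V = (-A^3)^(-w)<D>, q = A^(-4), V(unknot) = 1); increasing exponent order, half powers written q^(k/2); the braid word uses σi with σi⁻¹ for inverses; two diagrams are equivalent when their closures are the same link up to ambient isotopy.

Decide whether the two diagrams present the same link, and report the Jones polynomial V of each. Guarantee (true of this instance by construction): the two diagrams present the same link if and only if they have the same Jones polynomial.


equivalent: yes
V(D1) = -q^(-1/2) - q^(1/2)  (w -2, c 10, <D> = -A^-8 - A^-4)
V(D2) = -q^(-1/2) - q^(1/2)  [10 crossings, <D> = -A^-2 - A^2, w = 0]
key observation: one V(q) for all 2 diagrams — one class (guaranteed)


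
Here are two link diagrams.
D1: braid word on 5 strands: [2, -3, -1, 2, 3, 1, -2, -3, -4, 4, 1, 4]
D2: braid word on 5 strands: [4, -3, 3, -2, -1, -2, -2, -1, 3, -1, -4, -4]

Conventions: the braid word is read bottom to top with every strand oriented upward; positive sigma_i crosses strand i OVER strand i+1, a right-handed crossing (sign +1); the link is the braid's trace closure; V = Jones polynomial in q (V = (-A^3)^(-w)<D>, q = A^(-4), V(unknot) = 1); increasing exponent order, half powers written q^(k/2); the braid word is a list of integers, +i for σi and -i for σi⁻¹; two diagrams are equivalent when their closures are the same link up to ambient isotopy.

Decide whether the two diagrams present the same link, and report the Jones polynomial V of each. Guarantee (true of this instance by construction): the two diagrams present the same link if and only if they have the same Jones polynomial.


equivalent: no
D1 (bracket A^-10 - A^-6 + A^-2 - 2A^2 + 2A^6 - A^10 + A^14; 12 crossings at w = +2): V = q^-2 - q^-1 + 2 - 2q + q^2 - q^3 + q^4
V(D2) = -q^-7 + q^-6 - q^-5 + q^-4 + q^-2  (w -6, c 12, <D> = A^-10 + A^-2 - A^2 + A^6 - A^10)
key observation: comparing 2 Jones polynomials yields 2 groups
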